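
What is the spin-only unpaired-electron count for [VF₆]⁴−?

3

Each fluoride is −1; balancing the −4 overall charge requires V(II).
Vanadium is a group-5 element; V(II) is therefore d³.
In an octahedral field the d³ configuration is t₂g³e_g⁰ (only one arrangement possible), giving 3 unpaired electrons.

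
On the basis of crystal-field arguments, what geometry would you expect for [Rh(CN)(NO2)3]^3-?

square planar

Ligand charges: each cyanide is −1; each nitro (N-bound nitrite) is −1. With an overall charge of −3 the rhodium centre must be in the +1 oxidation state.
Rh sits in group 9, so the d-electron count is 9 − 1 = 8.
Coordination number: 4.
A 4d d⁸ ion has a large crystal-field splitting; square planar leaves the high-energy d_{x²−y²} orbital empty and maximises CFSE.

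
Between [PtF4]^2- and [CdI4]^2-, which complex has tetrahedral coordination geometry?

[CdI4]^2-

For [PtF4]^2-: Summing ligand charges against the −2 overall charge gives an oxidation state of +2 for platinum. Platinum is a group-10 element; Pt(II) is therefore d⁸. A 5d d⁸ ion has a large crystal-field splitting; square planar leaves the high-energy d_{x²−y²} orbital empty and maximises CFSE. → square planar.
For [CdI4]^2-: Each iodide is −1; balancing the −2 overall charge requires Cd(II). Cd sits in group 12, so the d-electron count is 12 − 2 = 10. A d¹⁰ ion has no crystal-field stabilisation preference between square planar and tetrahedral, so four ligands adopt the sterically favoured tetrahedral geometry. → tetrahedral.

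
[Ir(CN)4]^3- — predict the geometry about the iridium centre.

Ligand charges: each cyanide is −1. With an overall charge of −3 the iridium centre must be in the +1 oxidation state.
Group 9 minus oxidation state 1 gives a d⁸ configuration.
Coordination number: 4.
A 5d d⁸ ion has a large crystal-field splitting; square planar leaves the high-energy d_{x²−y²} orbital empty and maximises CFSE.

square planar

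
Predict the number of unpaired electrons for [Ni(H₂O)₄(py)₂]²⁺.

Ligand charges: water is neutral; pyridine is neutral. With an overall charge of +2 the nickel centre must be in the +2 oxidation state.
Ni sits in group 10, so the d-electron count is 10 − 2 = 8.
In an octahedral field the d⁸ configuration is t₂g⁶e_g² (only one arrangement possible), giving 2 unpaired electrons.

2 unpaired electrons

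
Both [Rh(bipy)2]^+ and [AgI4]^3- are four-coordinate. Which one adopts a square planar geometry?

For [Rh(bipy)2]^+: 2,2′-bipyridine is neutral; balancing the +1 overall charge requires Rh(I). Rhodium is a group-9 element; Rh(I) is therefore d⁸. A 4d d⁸ ion has a large crystal-field splitting; square planar leaves the high-energy d_{x²−y²} orbital empty and maximises CFSE. → square planar.
For [AgI4]^3-: Each iodide is −1; balancing the −3 overall charge requires Ag(I). Group 11 minus oxidation state 1 gives a d¹⁰ configuration. A d¹⁰ ion has no crystal-field stabilisation preference between square planar and tetrahedral, so four ligands adopt the sterically favoured tetrahedral geometry. → tetrahedral.

[Rh(bipy)2]^+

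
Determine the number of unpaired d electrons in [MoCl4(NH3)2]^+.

Each chloride is −1; ammonia is neutral; balancing the +1 overall charge requires Mo(V).
Group 6 minus oxidation state 5 gives a d¹ configuration.
In an octahedral field the d¹ configuration is t₂g¹e_g⁰ (only one arrangement possible), giving 1 unpaired electron.

1 unpaired electron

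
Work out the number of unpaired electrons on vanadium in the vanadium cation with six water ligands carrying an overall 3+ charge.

2 unpaired electrons

Water is neutral; balancing the +3 overall charge requires V(III).
Vanadium is a group-5 element; V(III) is therefore d².
In an octahedral field the d² configuration is t₂g²e_g⁰ (only one arrangement possible), giving 2 unpaired electrons.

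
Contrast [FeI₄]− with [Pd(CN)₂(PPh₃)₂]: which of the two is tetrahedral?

For [FeI₄]−: Ligand charges: each iodide is −1. With an overall charge of −1 the iron centre must be in the +3 oxidation state. Fe sits in group 8, so the d-electron count is 8 − 3 = 5. A high-spin d⁵ ion has zero CFSE in either geometry, so four ligands adopt the sterically favoured tetrahedral geometry. → tetrahedral.
For [Pd(CN)₂(PPh₃)₂]: Ligand charges: each cyanide is −1; triphenylphosphine is neutral. With an overall charge of 0 the palladium centre must be in the +2 oxidation state. Palladium is a group-10 element; Pd(II) is therefore d⁸. A 4d d⁸ ion has a large crystal-field splitting; square planar leaves the high-energy d_{x²−y²} orbital empty and maximises CFSE. → square planar.

[FeI₄]−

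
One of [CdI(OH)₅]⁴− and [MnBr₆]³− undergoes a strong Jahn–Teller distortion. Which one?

[MnBr₆]³−

[CdI(OH)₅]⁴−: Ligand charges: each iodide is −1; each hydroxide is −1. With an overall charge of −4 the cadmium centre must be in the +2 oxidation state. Cadmium is a group-12 element; Cd(II) is therefore d¹⁰. The d¹⁰ configuration leaves the e_g set evenly filled (or empty) — no strong Jahn–Teller driving force.
[MnBr₆]³−: Each bromide is −1; balancing the −3 overall charge requires Mn(III). Manganese is a group-7 element; Mn(III) is therefore d⁴. Bromide is a weak-field ligand for a first-row metal, so the complex is high-spin. The t₂g³e_g¹ (high-spin) configuration has an unevenly filled e_g set; the Jahn–Teller theorem predicts a tetragonal distortion (typically axial elongation) to lift the degeneracy.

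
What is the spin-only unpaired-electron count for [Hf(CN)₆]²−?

Ligand charges: each cyanide is −1. With an overall charge of −2 the hafnium centre must be in the +4 oxidation state.
Hafnium is a group-4 element; Hf(IV) is therefore d⁰.
In an octahedral field the d⁰ configuration is t₂g⁰e_g⁰, giving 0 unpaired electrons.

0 unpaired electrons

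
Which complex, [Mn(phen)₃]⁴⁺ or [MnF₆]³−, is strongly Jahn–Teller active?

[MnF₆]³−

[Mn(phen)₃]⁴⁺: Ligand charges: 1,10-phenanthroline is neutral. With an overall charge of +4 the manganese centre must be in the +4 oxidation state. Manganese is a group-7 element; Mn(IV) is therefore d³. The d³ configuration leaves the e_g set evenly filled (or empty) — no strong Jahn–Teller driving force.
[MnF₆]³−: Summing ligand charges against the −3 overall charge gives an oxidation state of +3 for manganese. Group 7 minus oxidation state 3 gives a d⁴ configuration. Fluoride is a weak-field ligand for a first-row metal, so the complex is high-spin. The t₂g³e_g¹ (high-spin) configuration has an unevenly filled e_g set; the Jahn–Teller theorem predicts a tetragonal distortion (typically axial elongation) to lift the degeneracy.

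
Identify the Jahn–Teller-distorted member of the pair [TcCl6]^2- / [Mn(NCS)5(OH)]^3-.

[TcCl6]^2-: Summing ligand charges against the −2 overall charge gives an oxidation state of +4 for technetium. Technetium is a group-7 element; Tc(IV) is therefore d³. The d³ configuration leaves the e_g set evenly filled (or empty) — no strong Jahn–Teller driving force.
[Mn(NCS)5(OH)]^3-: Ligand charges: each isothiocyanate is −1; each hydroxide is −1. With an overall charge of −3 the manganese centre must be in the +3 oxidation state. Manganese is a group-7 element; Mn(III) is therefore d⁴. Hydroxide and isothiocyanate are weak-field ligands for a first-row metal, so the complex is high-spin. The t₂g³e_g¹ (high-spin) configuration has an unevenly filled e_g set; the Jahn–Teller theorem predicts a tetragonal distortion (typically axial elongation) to lift the degeneracy.

[Mn(NCS)5(OH)]^3-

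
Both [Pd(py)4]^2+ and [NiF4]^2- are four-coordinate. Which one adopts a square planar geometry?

[Pd(py)4]^2+

For [Pd(py)4]^2+: Ligand charges: pyridine is neutral. With an overall charge of +2 the palladium centre must be in the +2 oxidation state. Group 10 minus oxidation state 2 gives a d⁸ configuration. A 4d d⁸ ion has a large crystal-field splitting; square planar leaves the high-energy d_{x²−y²} orbital empty and maximises CFSE. → square planar.
For [NiF4]^2-: Summing ligand charges against the −2 overall charge gives an oxidation state of +2 for nickel. Ni sits in group 10, so the d-electron count is 10 − 2 = 8. Fluoride is a weak-field ligand. With weak-field ligands the CFSE gain from square planar is small, so a 3d d⁸ ion takes the sterically preferred tetrahedral geometry. → tetrahedral.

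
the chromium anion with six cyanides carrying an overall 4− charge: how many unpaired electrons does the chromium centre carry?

2

Ligand charges: each cyanide is −1. With an overall charge of −4 the chromium centre must be in the +2 oxidation state.
Chromium is a group-6 element; Cr(II) is therefore d⁴.
The spin state decides the count: Cyanide is a strong-field ligand (high in the spectrochemical series) for a first-row metal, so the complex is low-spin.
An octahedral low-spin d⁴ ion is t₂g⁴e_g⁰, giving 2 unpaired electrons.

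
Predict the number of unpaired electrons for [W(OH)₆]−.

1 unpaired electron

Ligand charges: each hydroxide is −1. With an overall charge of −1 the tungsten centre must be in the +5 oxidation state.
Tungsten is a group-6 element; W(V) is therefore d¹.
In an octahedral field the d¹ configuration is t₂g¹e_g⁰ (only one arrangement possible), giving 1 unpaired electron.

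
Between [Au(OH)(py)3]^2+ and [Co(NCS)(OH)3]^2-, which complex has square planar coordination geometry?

For [Au(OH)(py)3]^2+: Summing ligand charges against the +2 overall charge gives an oxidation state of +3 for gold. Gold is a group-11 element; Au(III) is therefore d⁸. A 5d d⁸ ion has a large crystal-field splitting; square planar leaves the high-energy d_{x²−y²} orbital empty and maximises CFSE. → square planar.
For [Co(NCS)(OH)3]^2-: Summing ligand charges against the −2 overall charge gives an oxidation state of +2 for cobalt. Cobalt is a group-9 element; Co(II) is therefore d⁷. For a high-spin 3d d⁷ ion with weak-field ligands the small Δₜ gives little square-planar CFSE advantage, so four ligands adopt the sterically favoured tetrahedral geometry. → tetrahedral.

[Au(OH)(py)3]^2+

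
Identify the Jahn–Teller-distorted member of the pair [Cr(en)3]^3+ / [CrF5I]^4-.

[CrF5I]^4-

[Cr(en)3]^3+: Ligand charges: ethylenediamine is neutral. With an overall charge of +3 the chromium centre must be in the +3 oxidation state. Group 6 minus oxidation state 3 gives a d³ configuration. The d³ configuration leaves the e_g set evenly filled (or empty) — no strong Jahn–Teller driving force.
[CrF5I]^4-: Summing ligand charges against the −4 overall charge gives an oxidation state of +2 for chromium. Cr sits in group 6, so the d-electron count is 6 − 2 = 4. Fluoride and iodide are weak-field ligands for a first-row metal, so the complex is high-spin. The t₂g³e_g¹ (high-spin) configuration has an unevenly filled e_g set; the Jahn–Teller theorem predicts a tetragonal distortion (typically axial elongation) to lift the degeneracy.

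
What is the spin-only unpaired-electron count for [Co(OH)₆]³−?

0 unpaired electrons

Each hydroxide is −1; balancing the −3 overall charge requires Co(III).
Co sits in group 9, so the d-electron count is 9 − 3 = 6.
The spin state decides the count: Co(III) has an exceptionally large octahedral splitting and is low-spin with essentially every ligand except fluoride.
An octahedral low-spin d⁶ ion is t₂g⁶e_g⁰, giving 0 unpaired electrons.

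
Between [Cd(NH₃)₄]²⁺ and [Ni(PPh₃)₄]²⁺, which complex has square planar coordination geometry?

For [Cd(NH₃)₄]²⁺: Ammonia is neutral; balancing the +2 overall charge requires Cd(II). Cd sits in group 12, so the d-electron count is 12 − 2 = 10. A d¹⁰ ion has no crystal-field stabilisation preference between square planar and tetrahedral, so four ligands adopt the sterically favoured tetrahedral geometry. → tetrahedral.
For [Ni(PPh₃)₄]²⁺: Ligand charges: triphenylphosphine is neutral. With an overall charge of +2 the nickel centre must be in the +2 oxidation state. Nickel is a group-10 element; Ni(II) is therefore d⁸. Triphenylphosphine is a strong-field ligand (high in the spectrochemical series). A 3d d⁸ ion with strong-field ligands gains enough CFSE to favour square planar over tetrahedral. → square planar.

[Ni(PPh₃)₄]²⁺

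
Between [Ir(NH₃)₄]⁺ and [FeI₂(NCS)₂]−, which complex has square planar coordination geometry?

For [Ir(NH₃)₄]⁺: Ligand charges: ammonia is neutral. With an overall charge of +1 the iridium centre must be in the +1 oxidation state. Iridium is a group-9 element; Ir(I) is therefore d⁸. A 5d d⁸ ion has a large crystal-field splitting; square planar leaves the high-energy d_{x²−y²} orbital empty and maximises CFSE. → square planar.
For [FeI₂(NCS)₂]−: Each iodide is −1; each isothiocyanate is −1; balancing the −1 overall charge requires Fe(III). Group 8 minus oxidation state 3 gives a d⁵ configuration. A high-spin d⁵ ion has zero CFSE in either geometry, so four ligands adopt the sterically favoured tetrahedral geometry. → tetrahedral.

[Ir(NH₃)₄]⁺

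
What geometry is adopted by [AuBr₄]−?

square planar

Ligand charges: each bromide is −1. With an overall charge of −1 the gold centre must be in the +3 oxidation state.
Gold is a group-11 element; Au(III) is therefore d⁸.
With 4 monodentate ligands the coordination number is 4.
A 5d d⁸ ion has a large crystal-field splitting; square planar leaves the high-energy d_{x²−y²} orbital empty and maximises CFSE.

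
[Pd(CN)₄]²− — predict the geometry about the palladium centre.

Summing ligand charges against the −2 overall charge gives an oxidation state of +2 for palladium.
Group 10 minus oxidation state 2 gives a d⁸ configuration.
With 4 monodentate ligands the coordination number is 4.
A 4d d⁸ ion has a large crystal-field splitting; square planar leaves the high-energy d_{x²−y²} orbital empty and maximises CFSE.

square planar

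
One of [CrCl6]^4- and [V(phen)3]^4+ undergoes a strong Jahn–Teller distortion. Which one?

[CrCl6]^4-: Each chloride is −1; balancing the −4 overall charge requires Cr(II). Group 6 minus oxidation state 2 gives a d⁴ configuration. Chloride is a weak-field ligand for a first-row metal, so the complex is high-spin. The t₂g³e_g¹ (high-spin) configuration has an unevenly filled e_g set; the Jahn–Teller theorem predicts a tetragonal distortion (typically axial elongation) to lift the degeneracy.
[V(phen)3]^4+: Summing ligand charges against the +4 overall charge gives an oxidation state of +4 for vanadium. V sits in group 5, so the d-electron count is 5 − 4 = 1. The d¹ configuration leaves the e_g set evenly filled (or empty) — no strong Jahn–Teller driving force.

[CrCl6]^4-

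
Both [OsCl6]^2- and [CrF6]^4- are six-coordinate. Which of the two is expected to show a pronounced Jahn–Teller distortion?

[CrF6]^4-

[OsCl6]^2-: Summing ligand charges against the −2 overall charge gives an oxidation state of +4 for osmium. Group 8 minus oxidation state 4 gives a d⁴ configuration. A 5d ion has a large Δₒ and is invariably low-spin. The d⁴ configuration leaves the e_g set evenly filled (or empty) — no strong Jahn–Teller driving force.
[CrF6]^4-: Ligand charges: each fluoride is −1. With an overall charge of −4 the chromium centre must be in the +2 oxidation state. Cr sits in group 6, so the d-electron count is 6 − 2 = 4. Fluoride is a weak-field ligand for a first-row metal, so the complex is high-spin. The t₂g³e_g¹ (high-spin) configuration has an unevenly filled e_g set; the Jahn–Teller theorem predicts a tetragonal distortion (typically axial elongation) to lift the degeneracy.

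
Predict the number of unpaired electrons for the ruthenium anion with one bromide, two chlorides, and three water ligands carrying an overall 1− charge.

0

Ligand charges: each bromide is −1; each chloride is −1; water is neutral. With an overall charge of −1 the ruthenium centre must be in the +2 oxidation state.
Ru sits in group 8, so the d-electron count is 8 − 2 = 6.
The spin state decides the count: a 4d ion has a large Δₒ and is invariably low-spin.
An octahedral low-spin d⁶ ion is t₂g⁶e_g⁰, giving 0 unpaired electrons.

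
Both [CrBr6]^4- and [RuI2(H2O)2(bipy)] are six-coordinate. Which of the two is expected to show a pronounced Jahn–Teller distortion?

[CrBr6]^4-

[CrBr6]^4-: Each bromide is −1; balancing the −4 overall charge requires Cr(II). Cr sits in group 6, so the d-electron count is 6 − 2 = 4. Bromide is a weak-field ligand for a first-row metal, so the complex is high-spin. The t₂g³e_g¹ (high-spin) configuration has an unevenly filled e_g set; the Jahn–Teller theorem predicts a tetragonal distortion (typically axial elongation) to lift the degeneracy.
[RuI2(H2O)2(bipy)]: Summing ligand charges against the 0 overall charge gives an oxidation state of +2 for ruthenium. Ru sits in group 8, so the d-electron count is 8 − 2 = 6. A 4d ion has a large Δₒ and is invariably low-spin. The d⁶ configuration leaves the e_g set evenly filled (or empty) — no strong Jahn–Teller driving force.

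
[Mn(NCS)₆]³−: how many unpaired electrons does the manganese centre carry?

Ligand charges: each isothiocyanate is −1. With an overall charge of −3 the manganese centre must be in the +3 oxidation state.
Group 7 minus oxidation state 3 gives a d⁴ configuration.
The spin state decides the count: Isothiocyanate is a weak-field ligand for a first-row metal, so the complex is high-spin.
An octahedral high-spin d⁴ ion is t₂g³e_g¹, giving 4 unpaired electrons.

4 unpaired electrons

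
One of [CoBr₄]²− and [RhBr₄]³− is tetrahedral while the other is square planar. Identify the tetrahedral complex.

[CoBr₄]²−

For [CoBr₄]²−: Each bromide is −1; balancing the −2 overall charge requires Co(II). Co sits in group 9, so the d-electron count is 9 − 2 = 7. For a high-spin 3d d⁷ ion with weak-field ligands the small Δₜ gives little square-planar CFSE advantage, so four ligands adopt the sterically favoured tetrahedral geometry. → tetrahedral.
For [RhBr₄]³−: Ligand charges: each bromide is −1. With an overall charge of −3 the rhodium centre must be in the +1 oxidation state. Group 9 minus oxidation state 1 gives a d⁸ configuration. A 4d d⁸ ion has a large crystal-field splitting; square planar leaves the high-energy d_{x²−y²} orbital empty and maximises CFSE. → square planar.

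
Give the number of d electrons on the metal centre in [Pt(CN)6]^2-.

Summing ligand charges against the −2 overall charge gives an oxidation state of +4 for platinum.
Group 10 minus oxidation state 4 gives a d⁶ configuration.

d6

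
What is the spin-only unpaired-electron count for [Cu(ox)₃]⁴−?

1 unpaired electron

Each oxalate is −2; balancing the −4 overall charge requires Cu(II).
Group 11 minus oxidation state 2 gives a d⁹ configuration.
Counting donor atoms: 3×oxalate (bidentate) → 6 donors. Coordination number = 6.
In an octahedral field the d⁹ configuration is t₂g⁶e_g³ (only one arrangement possible), giving 1 unpaired electron.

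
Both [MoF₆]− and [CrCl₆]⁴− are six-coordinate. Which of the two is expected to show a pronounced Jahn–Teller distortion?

[MoF₆]−: Ligand charges: each fluoride is −1. With an overall charge of −1 the molybdenum centre must be in the +5 oxidation state. Molybdenum is a group-6 element; Mo(V) is therefore d¹. The d¹ configuration leaves the e_g set evenly filled (or empty) — no strong Jahn–Teller driving force.
[CrCl₆]⁴−: Summing ligand charges against the −4 overall charge gives an oxidation state of +2 for chromium. Group 6 minus oxidation state 2 gives a d⁴ configuration. Chloride is a weak-field ligand for a first-row metal, so the complex is high-spin. The t₂g³e_g¹ (high-spin) configuration has an unevenly filled e_g set; the Jahn–Teller theorem predicts a tetragonal distortion (typically axial elongation) to lift the degeneracy.

[CrCl₆]⁴−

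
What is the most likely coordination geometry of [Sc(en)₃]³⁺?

octahedral

Ethylenediamine is neutral; balancing the +3 overall charge requires Sc(III).
Scandium is a group-3 element; Sc(III) is therefore d⁰.
Counting donor atoms: 3×ethylenediamine (bidentate) → 6 donors. Coordination number = 6.
Six donors around a single metal centre give an octahedral coordination sphere.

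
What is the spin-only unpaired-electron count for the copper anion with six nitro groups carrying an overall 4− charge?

Ligand charges: each nitro (N-bound nitrite) is −1. With an overall charge of −4 the copper centre must be in the +2 oxidation state.
Cu sits in group 11, so the d-electron count is 11 − 2 = 9.
In an octahedral field the d⁹ configuration is t₂g⁶e_g³ (only one arrangement possible), giving 1 unpaired electron.

1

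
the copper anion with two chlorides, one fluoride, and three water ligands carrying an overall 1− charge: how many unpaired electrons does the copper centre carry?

1 unpaired electron

Each chloride is −1; each fluoride is −1; water is neutral; balancing the −1 overall charge requires Cu(II).
Cu sits in group 11, so the d-electron count is 11 − 2 = 9.
In an octahedral field the d⁹ configuration is t₂g⁶e_g³ (only one arrangement possible), giving 1 unpaired electron.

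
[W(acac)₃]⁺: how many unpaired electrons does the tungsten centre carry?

Each acetylacetonate is −1; balancing the +1 overall charge requires W(IV).
Tungsten is a group-6 element; W(IV) is therefore d².
Counting donor atoms: 3×acetylacetonate (bidentate) → 6 donors. Coordination number = 6.
In an octahedral field the d² configuration is t₂g²e_g⁰ (only one arrangement possible), giving 2 unpaired electrons.

2 unpaired electrons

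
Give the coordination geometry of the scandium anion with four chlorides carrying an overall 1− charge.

Summing ligand charges against the −1 overall charge gives an oxidation state of +3 for scandium.
Sc sits in group 3, so the d-electron count is 3 − 3 = 0.
Coordination number: 4.
A d⁰ ion has no crystal-field stabilisation preference between square planar and tetrahedral, so four ligands adopt the sterically favoured tetrahedral geometry.

tetrahedral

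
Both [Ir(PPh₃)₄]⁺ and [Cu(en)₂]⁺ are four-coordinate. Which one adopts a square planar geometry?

[Ir(PPh₃)₄]⁺

For [Ir(PPh₃)₄]⁺: Ligand charges: triphenylphosphine is neutral. With an overall charge of +1 the iridium centre must be in the +1 oxidation state. Ir sits in group 9, so the d-electron count is 9 − 1 = 8. A 5d d⁸ ion has a large crystal-field splitting; square planar leaves the high-energy d_{x²−y²} orbital empty and maximises CFSE. → square planar.
For [Cu(en)₂]⁺: Ligand charges: ethylenediamine is neutral. With an overall charge of +1 the copper centre must be in the +1 oxidation state. Group 11 minus oxidation state 1 gives a d¹⁰ configuration. A d¹⁰ ion has no crystal-field stabilisation preference between square planar and tetrahedral, so four ligands adopt the sterically favoured tetrahedral geometry. → tetrahedral.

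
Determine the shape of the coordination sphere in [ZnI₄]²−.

tetrahedral

Ligand charges: each iodide is −1. With an overall charge of −2 the zinc centre must be in the +2 oxidation state.
Zinc is a group-12 element; Zn(II) is therefore d¹⁰.
With 4 monodentate ligands the coordination number is 4.
A d¹⁰ ion has no crystal-field stabilisation preference between square planar and tetrahedral, so four ligands adopt the sterically favoured tetrahedral geometry.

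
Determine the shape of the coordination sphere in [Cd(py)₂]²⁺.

linear

Pyridine is neutral; balancing the +2 overall charge requires Cd(II).
Group 12 minus oxidation state 2 gives a d¹⁰ configuration.
With 2 monodentate ligands the coordination number is 2.
A d¹⁰ ion with only two ligands adopts a linear arrangement (sp hybridisation; no CFSE preference).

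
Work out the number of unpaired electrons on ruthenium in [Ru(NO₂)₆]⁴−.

Ligand charges: each nitro (N-bound nitrite) is −1. With an overall charge of −4 the ruthenium centre must be in the +2 oxidation state.
Group 8 minus oxidation state 2 gives a d⁶ configuration.
The spin state decides the count: a 4d ion has a large Δₒ and is invariably low-spin.
An octahedral low-spin d⁶ ion is t₂g⁶e_g⁰, giving 0 unpaired electrons.

0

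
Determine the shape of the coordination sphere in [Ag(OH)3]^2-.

Summing ligand charges against the −2 overall charge gives an oxidation state of +1 for silver.
Group 11 minus oxidation state 1 gives a d¹⁰ configuration.
Coordination number: 3.
Three ligands around a d¹⁰ centre minimise repulsion in a trigonal-planar arrangement.

trigonal planar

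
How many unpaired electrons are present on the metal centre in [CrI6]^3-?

3

Ligand charges: each iodide is −1. With an overall charge of −3 the chromium centre must be in the +3 oxidation state.
Cr sits in group 6, so the d-electron count is 6 − 3 = 3.
In an octahedral field the d³ configuration is t₂g³e_g⁰ (only one arrangement possible), giving 3 unpaired electrons.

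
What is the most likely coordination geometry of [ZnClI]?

linear

Ligand charges: each chloride is −1; each iodide is −1. With an overall charge of 0 the zinc centre must be in the +2 oxidation state.
Zn sits in group 12, so the d-electron count is 12 − 2 = 10.
With 2 monodentate ligands the coordination number is 2.
A d¹⁰ ion with only two ligands adopts a linear arrangement (sp hybridisation; no CFSE preference).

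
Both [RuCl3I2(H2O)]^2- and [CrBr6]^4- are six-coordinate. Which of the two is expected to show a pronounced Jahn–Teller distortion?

[RuCl3I2(H2O)]^2-: Each chloride is −1; each iodide is −1; water is neutral; balancing the −2 overall charge requires Ru(III). Ru sits in group 8, so the d-electron count is 8 − 3 = 5. A 4d ion has a large Δₒ and is invariably low-spin. The d⁵ configuration leaves the e_g set evenly filled (or empty) — no strong Jahn–Teller driving force.
[CrBr6]^4-: Each bromide is −1; balancing the −4 overall charge requires Cr(II). Cr sits in group 6, so the d-electron count is 6 − 2 = 4. Bromide is a weak-field ligand for a first-row metal, so the complex is high-spin. The t₂g³e_g¹ (high-spin) configuration has an unevenly filled e_g set; the Jahn–Teller theorem predicts a tetragonal distortion (typically axial elongation) to lift the degeneracy.

[CrBr6]^4-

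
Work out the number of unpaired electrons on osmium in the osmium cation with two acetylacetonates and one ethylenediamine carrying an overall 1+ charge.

1

Summing ligand charges against the +1 overall charge gives an oxidation state of +3 for osmium.
Osmium is a group-8 element; Os(III) is therefore d⁵.
Counting donor atoms: 2×acetylacetonate (bidentate) → 4 donors; 1×ethylenediamine (bidentate) → 2 donors. Coordination number = 6.
The spin state decides the count: a 5d ion has a large Δₒ and is invariably low-spin.
An octahedral low-spin d⁵ ion is t₂g⁵e_g⁰, giving 1 unpaired electron.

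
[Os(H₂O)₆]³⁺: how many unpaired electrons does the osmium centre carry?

1

Water is neutral; balancing the +3 overall charge requires Os(III).
Group 8 minus oxidation state 3 gives a d⁵ configuration.
The spin state decides the count: a 5d ion has a large Δₒ and is invariably low-spin.
An octahedral low-spin d⁵ ion is t₂g⁵e_g⁰, giving 1 unpaired electron.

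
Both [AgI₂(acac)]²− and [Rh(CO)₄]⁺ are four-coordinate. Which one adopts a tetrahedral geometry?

For [AgI₂(acac)]²−: Summing ligand charges against the −2 overall charge gives an oxidation state of +1 for silver. Group 11 minus oxidation state 1 gives a d¹⁰ configuration. A d¹⁰ ion has no crystal-field stabilisation preference between square planar and tetrahedral, so four ligands adopt the sterically favoured tetrahedral geometry. → tetrahedral.
For [Rh(CO)₄]⁺: Carbonyl is neutral; balancing the +1 overall charge requires Rh(I). Group 9 minus oxidation state 1 gives a d⁸ configuration. A 4d d⁸ ion has a large crystal-field splitting; square planar leaves the high-energy d_{x²−y²} orbital empty and maximises CFSE. → square planar.

[AgI₂(acac)]²−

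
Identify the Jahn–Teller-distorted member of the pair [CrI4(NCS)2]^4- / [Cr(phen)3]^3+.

[CrI4(NCS)2]^4-: Each iodide is −1; each isothiocyanate is −1; balancing the −4 overall charge requires Cr(II). Group 6 minus oxidation state 2 gives a d⁴ configuration. Iodide and isothiocyanate are weak-field ligands for a first-row metal, so the complex is high-spin. The t₂g³e_g¹ (high-spin) configuration has an unevenly filled e_g set; the Jahn–Teller theorem predicts a tetragonal distortion (typically axial elongation) to lift the degeneracy.
[Cr(phen)3]^3+: 1,10-phenanthroline is neutral; balancing the +3 overall charge requires Cr(III). Cr sits in group 6, so the d-electron count is 6 − 3 = 3. The d³ configuration leaves the e_g set evenly filled (or empty) — no strong Jahn–Teller driving force.

[CrI4(NCS)2]^4-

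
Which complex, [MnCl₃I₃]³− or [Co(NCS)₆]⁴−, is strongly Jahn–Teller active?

[MnCl₃I₃]³−: Summing ligand charges against the −3 overall charge gives an oxidation state of +3 for manganese. Mn sits in group 7, so the d-electron count is 7 − 3 = 4. Chloride and iodide are weak-field ligands for a first-row metal, so the complex is high-spin. The t₂g³e_g¹ (high-spin) configuration has an unevenly filled e_g set; the Jahn–Teller theorem predicts a tetragonal distortion (typically axial elongation) to lift the degeneracy.
[Co(NCS)₆]⁴−: Summing ligand charges against the −4 overall charge gives an oxidation state of +2 for cobalt. Cobalt is a group-9 element; Co(II) is therefore d⁷. Isothiocyanate is a weak-field ligand for a first-row metal, so the complex is high-spin. The d⁷ configuration leaves the e_g set evenly filled (or empty) — no strong Jahn–Teller driving force.

[MnCl₃I₃]³−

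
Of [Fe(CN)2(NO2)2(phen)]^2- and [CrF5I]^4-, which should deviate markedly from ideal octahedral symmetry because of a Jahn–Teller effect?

[Fe(CN)2(NO2)2(phen)]^2-: Each cyanide is −1; each nitro (N-bound nitrite) is −1; 1,10-phenanthroline is neutral; balancing the −2 overall charge requires Fe(II). Fe sits in group 8, so the d-electron count is 8 − 2 = 6. Cyanide and nitro (N-bound nitrite) are strong-field ligands (high in the spectrochemical series) for a first-row metal, so the complex is low-spin. The d⁶ configuration leaves the e_g set evenly filled (or empty) — no strong Jahn–Teller driving force.
[CrF5I]^4-: Ligand charges: each fluoride is −1; each iodide is −1. With an overall charge of −4 the chromium centre must be in the +2 oxidation state. Group 6 minus oxidation state 2 gives a d⁴ configuration. Fluoride and iodide are weak-field ligands for a first-row metal, so the complex is high-spin. The t₂g³e_g¹ (high-spin) configuration has an unevenly filled e_g set; the Jahn–Teller theorem predicts a tetragonal distortion (typically axial elongation) to lift the degeneracy.

[CrF5I]^4-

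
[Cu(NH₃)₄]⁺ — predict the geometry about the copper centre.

tetrahedral

Summing ligand charges against the +1 overall charge gives an oxidation state of +1 for copper.
Group 11 minus oxidation state 1 gives a d¹⁰ configuration.
Coordination number: 4.
A d¹⁰ ion has no crystal-field stabilisation preference between square planar and tetrahedral, so four ligands adopt the sterically favoured tetrahedral geometry.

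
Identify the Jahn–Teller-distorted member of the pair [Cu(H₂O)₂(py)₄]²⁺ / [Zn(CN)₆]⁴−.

[Cu(H₂O)₂(py)₄]²⁺

[Cu(H₂O)₂(py)₄]²⁺: Summing ligand charges against the +2 overall charge gives an oxidation state of +2 for copper. Cu sits in group 11, so the d-electron count is 11 − 2 = 9. The t₂g⁶e_g³ configuration has an unevenly filled e_g set; the Jahn–Teller theorem predicts a tetragonal distortion (typically axial elongation) to lift the degeneracy.
[Zn(CN)₆]⁴−: Each cyanide is −1; balancing the −4 overall charge requires Zn(II). Group 12 minus oxidation state 2 gives a d¹⁰ configuration. The d¹⁰ configuration leaves the e_g set evenly filled (or empty) — no strong Jahn–Teller driving force.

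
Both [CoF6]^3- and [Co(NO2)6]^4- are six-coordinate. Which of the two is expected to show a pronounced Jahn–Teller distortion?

[CoF6]^3-: Ligand charges: each fluoride is −1. With an overall charge of −3 the cobalt centre must be in the +3 oxidation state. Cobalt is a group-9 element; Co(III) is therefore d⁶. Fluoride is the one ligand weak enough to leave Co(III) high-spin — [CoF₆]³⁻ is the classic exception. The d⁶ configuration leaves the e_g set evenly filled (or empty) — no strong Jahn–Teller driving force.
[Co(NO2)6]^4-: Summing ligand charges against the −4 overall charge gives an oxidation state of +2 for cobalt. Group 9 minus oxidation state 2 gives a d⁷ configuration. Nitro (N-bound nitrite) is a strong-field ligand (high in the spectrochemical series) for a first-row metal, so the complex is low-spin. The t₂g⁶e_g¹ (low-spin) configuration has an unevenly filled e_g set; the Jahn–Teller theorem predicts a tetragonal distortion (typically axial elongation) to lift the degeneracy.

[Co(NO2)6]^4-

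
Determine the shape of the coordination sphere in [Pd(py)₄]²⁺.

square planar

Summing ligand charges against the +2 overall charge gives an oxidation state of +2 for palladium.
Palladium is a group-10 element; Pd(II) is therefore d⁸.
Coordination number: 4.
A 4d d⁸ ion has a large crystal-field splitting; square planar leaves the high-energy d_{x²−y²} orbital empty and maximises CFSE.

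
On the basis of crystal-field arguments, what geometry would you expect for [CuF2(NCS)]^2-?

Ligand charges: each fluoride is −1; each isothiocyanate is −1. With an overall charge of −2 the copper centre must be in the +1 oxidation state.
Copper is a group-11 element; Cu(I) is therefore d¹⁰.
With 3 monodentate ligands the coordination number is 3.
Three ligands around a d¹⁰ centre minimise repulsion in a trigonal-planar arrangement.

trigonal planar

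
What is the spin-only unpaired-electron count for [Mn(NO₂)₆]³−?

2 unpaired electrons

Summing ligand charges against the −3 overall charge gives an oxidation state of +3 for manganese.
Manganese is a group-7 element; Mn(III) is therefore d⁴.
The spin state decides the count: Nitro (N-bound nitrite) is a strong-field ligand (high in the spectrochemical series) for a first-row metal, so the complex is low-spin.
An octahedral low-spin d⁴ ion is t₂g⁴e_g⁰, giving 2 unpaired electrons.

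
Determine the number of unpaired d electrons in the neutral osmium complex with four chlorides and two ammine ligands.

Each chloride is −1; ammonia is neutral; balancing the 0 overall charge requires Os(IV).
Osmium is a group-8 element; Os(IV) is therefore d⁴.
The spin state decides the count: a 5d ion has a large Δₒ and is invariably low-spin.
An octahedral low-spin d⁴ ion is t₂g⁴e_g⁰, giving 2 unpaired electrons.

2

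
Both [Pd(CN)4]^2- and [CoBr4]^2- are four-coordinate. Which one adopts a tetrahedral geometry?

For [Pd(CN)4]^2-: Each cyanide is −1; balancing the −2 overall charge requires Pd(II). Pd sits in group 10, so the d-electron count is 10 − 2 = 8. A 4d d⁸ ion has a large crystal-field splitting; square planar leaves the high-energy d_{x²−y²} orbital empty and maximises CFSE. → square planar.
For [CoBr4]^2-: Ligand charges: each bromide is −1. With an overall charge of −2 the cobalt centre must be in the +2 oxidation state. Cobalt is a group-9 element; Co(II) is therefore d⁷. For a high-spin 3d d⁷ ion with weak-field ligands the small Δₜ gives little square-planar CFSE advantage, so four ligands adopt the sterically favoured tetrahedral geometry. → tetrahedral.

[CoBr4]^2-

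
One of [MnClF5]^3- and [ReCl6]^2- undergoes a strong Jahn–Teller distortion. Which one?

[MnClF5]^3-

[MnClF5]^3-: Summing ligand charges against the −3 overall charge gives an oxidation state of +3 for manganese. Group 7 minus oxidation state 3 gives a d⁴ configuration. Chloride and fluoride are weak-field ligands for a first-row metal, so the complex is high-spin. The t₂g³e_g¹ (high-spin) configuration has an unevenly filled e_g set; the Jahn–Teller theorem predicts a tetragonal distortion (typically axial elongation) to lift the degeneracy.
[ReCl6]^2-: Summing ligand charges against the −2 overall charge gives an oxidation state of +4 for rhenium. Re sits in group 7, so the d-electron count is 7 − 4 = 3. The d³ configuration leaves the e_g set evenly filled (or empty) — no strong Jahn–Teller driving force.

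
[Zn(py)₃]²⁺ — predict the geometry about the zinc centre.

trigonal planar

Summing ligand charges against the +2 overall charge gives an oxidation state of +2 for zinc.
Zinc is a group-12 element; Zn(II) is therefore d¹⁰.
With 3 monodentate ligands the coordination number is 3.
Three ligands around a d¹⁰ centre minimise repulsion in a trigonal-planar arrangement.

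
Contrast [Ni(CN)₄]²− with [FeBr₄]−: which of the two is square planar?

For [Ni(CN)₄]²−: Each cyanide is −1; balancing the −2 overall charge requires Ni(II). Nickel is a group-10 element; Ni(II) is therefore d⁸. Cyanide is a strong-field ligand (high in the spectrochemical series). A 3d d⁸ ion with strong-field ligands gains enough CFSE to favour square planar over tetrahedral. → square planar.
For [FeBr₄]−: Each bromide is −1; balancing the −1 overall charge requires Fe(III). Group 8 minus oxidation state 3 gives a d⁵ configuration. A high-spin d⁵ ion has zero CFSE in either geometry, so four ligands adopt the sterically favoured tetrahedral geometry. → tetrahedral.

[Ni(CN)₄]²−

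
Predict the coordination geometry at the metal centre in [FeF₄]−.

Summing ligand charges against the −1 overall charge gives an oxidation state of +3 for iron.
Fe sits in group 8, so the d-electron count is 8 − 3 = 5.
With 4 monodentate ligands the coordination number is 4.
Fluoride is a weak-field ligand.
A high-spin d⁵ ion has zero CFSE in either geometry, so four ligands adopt the sterically favoured tetrahedral geometry.

tetrahedral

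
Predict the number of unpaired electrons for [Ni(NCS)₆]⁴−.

2 unpaired electrons

Ligand charges: each isothiocyanate is −1. With an overall charge of −4 the nickel centre must be in the +2 oxidation state.
Nickel is a group-10 element; Ni(II) is therefore d⁸.
In an octahedral field the d⁸ configuration is t₂g⁶e_g² (only one arrangement possible), giving 2 unpaired electrons.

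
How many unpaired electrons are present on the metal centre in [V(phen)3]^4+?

1

1,10-phenanthroline is neutral; balancing the +4 overall charge requires V(IV).
Vanadium is a group-5 element; V(IV) is therefore d¹.
Counting donor atoms: 3×1,10-phenanthroline (bidentate) → 6 donors. Coordination number = 6.
In an octahedral field the d¹ configuration is t₂g¹e_g⁰ (only one arrangement possible), giving 1 unpaired electron.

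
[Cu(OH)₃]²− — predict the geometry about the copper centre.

trigonal planar

Summing ligand charges against the −2 overall charge gives an oxidation state of +1 for copper.
Group 11 minus oxidation state 1 gives a d¹⁰ configuration.
With 3 monodentate ligands the coordination number is 3.
Three ligands around a d¹⁰ centre minimise repulsion in a trigonal-planar arrangement.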